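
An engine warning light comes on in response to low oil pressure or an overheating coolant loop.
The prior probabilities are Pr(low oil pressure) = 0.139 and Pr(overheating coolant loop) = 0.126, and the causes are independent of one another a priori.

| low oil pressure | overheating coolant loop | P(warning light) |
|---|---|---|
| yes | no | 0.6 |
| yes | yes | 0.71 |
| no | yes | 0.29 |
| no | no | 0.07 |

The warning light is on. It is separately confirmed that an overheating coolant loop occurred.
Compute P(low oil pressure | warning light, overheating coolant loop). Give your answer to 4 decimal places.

P(warning light | overheating coolant loop) = 0.29*0.861 + 0.71*0.139 = 0.249690 + 0.098690 = 0.348380
Of this, 0.098690 comes from 0.71*0.139 (the low oil pressure=true cases).
P(low oil pressure | warning light, overheating coolant loop) = 0.098690 / 0.348380 ≈ 0.2833

P(low oil pressure | warning light, overheating coolant loop) ≈ 0.2833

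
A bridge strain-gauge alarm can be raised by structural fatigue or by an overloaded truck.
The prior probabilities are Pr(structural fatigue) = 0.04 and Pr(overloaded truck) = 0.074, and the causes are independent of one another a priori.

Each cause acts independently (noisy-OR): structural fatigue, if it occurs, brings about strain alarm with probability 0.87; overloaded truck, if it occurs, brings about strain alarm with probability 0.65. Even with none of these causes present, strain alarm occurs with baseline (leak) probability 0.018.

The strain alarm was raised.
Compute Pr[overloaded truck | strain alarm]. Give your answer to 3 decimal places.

Under noisy-OR, P(strain alarm | causes) = 1 − (1−0.018)·∏(1−qᵢ) over the active causes.
Weight on overloaded truck=true, given the evidence: 0.046624 + 0.002828 = 0.049452
Denominator P(strain alarm): 0.018·0.96·0.926 + 0.6563·0.96·0.074 + 0.87234·0.04·0.926 + 0.955319·0.04·0.074 = 0.097764
Posterior = 0.049452 / 0.097764 ≈ 0.506

Pr[overloaded truck | strain alarm] ≈ 0.506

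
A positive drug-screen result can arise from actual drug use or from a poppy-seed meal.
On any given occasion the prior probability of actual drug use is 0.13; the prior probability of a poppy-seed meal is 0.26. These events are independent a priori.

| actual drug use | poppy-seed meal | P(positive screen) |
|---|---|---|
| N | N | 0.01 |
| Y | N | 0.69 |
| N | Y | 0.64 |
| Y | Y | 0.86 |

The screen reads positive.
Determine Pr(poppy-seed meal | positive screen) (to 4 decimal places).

P(positive screen) = 0.01*0.87*0.74 + 0.64*0.87*0.26 + 0.69*0.13*0.74 + 0.86*0.13*0.26 = 0.006438 + 0.144768 + 0.066378 + 0.029068 = 0.246652
The poppy-seed meal-present share is 0.144768 + 0.029068 = 0.173836.
Hence the posterior is 0.173836/0.246652 ≈ 0.7048.

Pr(poppy-seed meal | positive screen) ≈ 0.7048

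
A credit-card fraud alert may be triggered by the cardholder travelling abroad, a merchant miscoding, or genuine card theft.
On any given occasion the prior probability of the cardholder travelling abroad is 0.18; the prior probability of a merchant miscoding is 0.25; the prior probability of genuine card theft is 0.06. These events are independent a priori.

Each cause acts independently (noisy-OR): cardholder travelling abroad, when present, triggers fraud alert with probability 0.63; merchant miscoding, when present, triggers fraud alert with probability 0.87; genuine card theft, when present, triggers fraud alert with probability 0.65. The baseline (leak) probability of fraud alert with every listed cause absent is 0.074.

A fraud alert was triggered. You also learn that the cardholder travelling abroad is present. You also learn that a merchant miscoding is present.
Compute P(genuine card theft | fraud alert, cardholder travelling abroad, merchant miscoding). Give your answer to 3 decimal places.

P(genuine card theft | fraud alert, cardholder travelling abroad, merchant miscoding) ≈ 0.062

Under noisy-OR, P(fraud alert | causes) = 1 − (1−0.074)·∏(1−qᵢ) over the active causes.
P(fraud alert | cardholder travelling abroad, merchant miscoding) = 0.955459·0.94 + 0.984411·0.06 = 0.898131 + 0.059065 = 0.957196
Of this, 0.059065 comes from 0.984411·0.06 (the genuine card theft=true cases).
P(genuine card theft | fraud alert, cardholder travelling abroad, merchant miscoding) = 0.059065 / 0.957196 ≈ 0.062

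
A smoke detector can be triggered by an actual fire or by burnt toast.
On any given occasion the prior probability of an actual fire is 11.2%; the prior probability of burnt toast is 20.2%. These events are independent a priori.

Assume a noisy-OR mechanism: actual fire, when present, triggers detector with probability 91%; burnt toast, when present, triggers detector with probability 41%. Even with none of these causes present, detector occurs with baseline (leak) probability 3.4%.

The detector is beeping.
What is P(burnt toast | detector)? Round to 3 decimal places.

Under noisy-OR, P(detector | causes) = 1 − (1−0.034)·∏(1−qᵢ) over the active causes.
Sum P(detector|·) weighted by the priors over the 4 (actual fire, burnt toast) configurations:
  P(detector) = 0.034*0.888*0.798 + 0.43006*0.888*0.202 + 0.91306*0.112*0.798 + 0.948705*0.112*0.202
        = 0.024093 + 0.077142 + 0.081606 + 0.021464 = 0.204305
Configurations with burnt toast contribute 0.098606, so
  P(burnt toast | detector) = 0.098606 / 0.204305 ≈ 0.483

P(burnt toast | detector) ≈ 0.483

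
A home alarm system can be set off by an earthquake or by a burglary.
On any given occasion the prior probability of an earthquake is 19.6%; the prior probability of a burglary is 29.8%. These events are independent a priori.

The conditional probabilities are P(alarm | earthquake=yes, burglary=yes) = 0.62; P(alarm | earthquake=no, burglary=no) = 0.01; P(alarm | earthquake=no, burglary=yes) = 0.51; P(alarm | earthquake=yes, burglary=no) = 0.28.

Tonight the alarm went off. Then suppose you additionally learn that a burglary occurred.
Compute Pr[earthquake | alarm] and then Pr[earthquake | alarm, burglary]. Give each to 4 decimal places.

Pr[earthquake | alarm] ≈ 0.3689; Pr[earthquake | alarm, burglary] ≈ 0.2286

P(alarm) = 0.01·0.804·0.702 + 0.51·0.804·0.298 + 0.28·0.196·0.702 + 0.62·0.196·0.298 = 0.005644 + 0.122192 + 0.038526 + 0.036213 = 0.202575
The earthquake-present share is 0.038526 + 0.036213 = 0.074739.
So P(earthquake | alarm) = 0.074739/0.202575 ≈ 0.3689.

Now condition on the additional information:
By total probability over both values of earthquake:
  P(alarm | burglary) = 0.51×0.804 + 0.62×0.196
        = 0.410040 + 0.121520 = 0.531560
Keeping only the earthquake-present terms gives 0.121520, so
  P(earthquake | alarm, burglary) = 0.121520 / 0.531560 ≈ 0.2286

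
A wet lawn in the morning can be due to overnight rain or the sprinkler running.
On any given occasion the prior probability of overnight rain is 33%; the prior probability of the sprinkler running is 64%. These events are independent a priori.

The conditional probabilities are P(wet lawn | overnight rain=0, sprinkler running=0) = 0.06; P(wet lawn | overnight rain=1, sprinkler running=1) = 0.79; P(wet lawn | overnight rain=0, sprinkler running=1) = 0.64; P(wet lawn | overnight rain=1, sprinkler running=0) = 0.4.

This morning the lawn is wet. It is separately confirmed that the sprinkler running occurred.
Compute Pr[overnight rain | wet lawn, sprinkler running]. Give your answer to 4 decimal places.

Pr[overnight rain | wet lawn, sprinkler running] ≈ 0.3781

P(wet lawn | sprinkler running) = 0.64×0.67 + 0.79×0.33 = 0.428800 + 0.260700 = 0.689500
Restricting to configurations with overnight rain present: 0.79×0.33 = 0.260700.
So P(overnight rain | wet lawn, sprinkler running) = 0.260700/0.689500 ≈ 0.3781.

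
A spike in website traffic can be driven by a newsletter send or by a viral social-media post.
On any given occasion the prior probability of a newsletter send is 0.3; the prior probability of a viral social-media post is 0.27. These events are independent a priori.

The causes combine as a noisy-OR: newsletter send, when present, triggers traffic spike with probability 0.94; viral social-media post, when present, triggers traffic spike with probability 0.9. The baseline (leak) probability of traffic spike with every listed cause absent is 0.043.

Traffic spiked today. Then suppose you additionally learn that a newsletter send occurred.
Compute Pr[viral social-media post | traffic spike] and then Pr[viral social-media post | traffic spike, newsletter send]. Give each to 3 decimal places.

Pr[viral social-media post | traffic spike] ≈ 0.524; Pr[viral social-media post | traffic spike, newsletter send] ≈ 0.281

Under noisy-OR, P(traffic spike | causes) = 1 − (1−0.043)·∏(1−qᵢ) over the active causes.
P(traffic spike) = 0.043·0.7·0.73 + 0.9043·0.7·0.27 + 0.94258·0.3·0.73 + 0.994258·0.3·0.27 = 0.021973 + 0.170913 + 0.206425 + 0.080535 = 0.479846
The viral social-media post-present share is 0.170913 + 0.080535 = 0.251448.
P(viral social-media post | traffic spike) = 0.251448 / 0.479846 ≈ 0.524

Now also conditioning on newsletter send=true:
For the numerator, keep only viral social-media post=true terms: 0.994258·0.27 = 0.268450
Normalizer over all consistent configurations: 0.94258·0.73 + 0.994258·0.27 = 0.956533
P(viral social-media post | traffic spike, newsletter send) = 0.268450/0.956533 ≈ 0.281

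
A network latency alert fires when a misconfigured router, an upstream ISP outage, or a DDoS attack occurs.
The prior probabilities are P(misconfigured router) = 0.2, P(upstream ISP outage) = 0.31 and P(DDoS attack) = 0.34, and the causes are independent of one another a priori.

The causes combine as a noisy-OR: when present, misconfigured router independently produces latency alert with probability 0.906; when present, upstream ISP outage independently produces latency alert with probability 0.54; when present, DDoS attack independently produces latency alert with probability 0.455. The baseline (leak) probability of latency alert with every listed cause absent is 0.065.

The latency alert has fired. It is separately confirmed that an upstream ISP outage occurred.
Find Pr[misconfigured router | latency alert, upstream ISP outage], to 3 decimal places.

Pr[misconfigured router | latency alert, upstream ISP outage] ≈ 0.275

Under noisy-OR, P(latency alert | causes) = 1 − (1−0.065)·∏(1−qᵢ) over the active causes.
P(latency alert | upstream ISP outage) = 0.5699*0.8*0.66 + 0.765596*0.8*0.34 + 0.959571*0.2*0.66 + 0.977966*0.2*0.34 = 0.300907 + 0.208242 + 0.126663 + 0.066502 = 0.702314
The misconfigured router-present share is 0.126663 + 0.066502 = 0.193165.
Hence the posterior is 0.193165/0.702314 ≈ 0.275.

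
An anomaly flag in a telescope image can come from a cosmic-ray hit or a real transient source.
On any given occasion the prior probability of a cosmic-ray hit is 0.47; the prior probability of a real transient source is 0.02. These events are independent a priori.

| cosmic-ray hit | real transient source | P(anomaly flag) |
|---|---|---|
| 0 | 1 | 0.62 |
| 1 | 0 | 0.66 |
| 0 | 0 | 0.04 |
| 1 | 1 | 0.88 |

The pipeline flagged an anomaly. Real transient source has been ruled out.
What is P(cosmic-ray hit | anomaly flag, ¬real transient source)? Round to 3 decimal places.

P(cosmic-ray hit | anomaly flag, ¬real transient source) ≈ 0.936

Weight on cosmic-ray hit=true, given the evidence: 0.66*0.47 = 0.310200
Normalizer over all consistent configurations: 0.04*0.53 + 0.66*0.47 = 0.331400
P(cosmic-ray hit | anomaly flag, ¬real transient source) = 0.310200/0.331400 ≈ 0.936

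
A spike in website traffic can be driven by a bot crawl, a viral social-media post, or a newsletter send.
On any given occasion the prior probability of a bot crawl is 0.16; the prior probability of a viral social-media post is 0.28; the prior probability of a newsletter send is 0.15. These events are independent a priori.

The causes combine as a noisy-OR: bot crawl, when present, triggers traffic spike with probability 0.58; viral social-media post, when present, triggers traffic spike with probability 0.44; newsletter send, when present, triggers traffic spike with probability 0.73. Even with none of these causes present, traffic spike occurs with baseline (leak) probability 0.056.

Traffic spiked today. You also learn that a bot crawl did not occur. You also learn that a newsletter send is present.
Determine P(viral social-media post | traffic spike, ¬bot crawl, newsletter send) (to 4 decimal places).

Under noisy-OR, P(traffic spike | causes) = 1 − (1−0.056)·∏(1−qᵢ) over the active causes.
P(traffic spike | ¬bot crawl, newsletter send) = 0.74512*0.72 + 0.857267*0.28 = 0.536486 + 0.240035 = 0.776521
Of this, 0.240035 comes from 0.857267*0.28 (the viral social-media post=true cases).
Hence the posterior is 0.240035/0.776521 ≈ 0.3091.

P(viral social-media post | traffic spike, ¬bot crawl, newsletter send) ≈ 0.3091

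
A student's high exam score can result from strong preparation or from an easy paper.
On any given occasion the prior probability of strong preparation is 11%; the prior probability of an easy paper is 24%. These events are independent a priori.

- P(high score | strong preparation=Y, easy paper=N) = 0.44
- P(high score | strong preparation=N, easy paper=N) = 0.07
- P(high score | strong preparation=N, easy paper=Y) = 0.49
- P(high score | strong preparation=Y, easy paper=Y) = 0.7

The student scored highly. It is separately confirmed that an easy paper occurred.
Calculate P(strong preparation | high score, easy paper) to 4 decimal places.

P(strong preparation | high score, easy paper) ≈ 0.1501

P(high score | easy paper) = 0.49*0.89 + 0.7*0.11 = 0.436100 + 0.077000 = 0.513100
Restricting to configurations with strong preparation present: 0.7*0.11 = 0.077000.
P(strong preparation | high score, easy paper) = 0.077000 / 0.513100 ≈ 0.1501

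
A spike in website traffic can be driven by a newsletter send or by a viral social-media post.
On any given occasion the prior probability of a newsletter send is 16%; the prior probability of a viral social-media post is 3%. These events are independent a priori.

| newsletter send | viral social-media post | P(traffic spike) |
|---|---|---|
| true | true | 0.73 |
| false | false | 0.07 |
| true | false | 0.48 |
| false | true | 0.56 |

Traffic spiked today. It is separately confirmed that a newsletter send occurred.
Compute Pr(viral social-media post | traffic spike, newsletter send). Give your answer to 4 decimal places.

P(traffic spike | newsletter send) = 0.48·0.97 + 0.73·0.03 = 0.465600 + 0.021900 = 0.487500
Restricting to configurations with viral social-media post present: 0.73·0.03 = 0.021900.
P(viral social-media post | traffic spike, newsletter send) = 0.021900 / 0.487500 ≈ 0.0449

Pr(viral social-media post | traffic spike, newsletter send) ≈ 0.0449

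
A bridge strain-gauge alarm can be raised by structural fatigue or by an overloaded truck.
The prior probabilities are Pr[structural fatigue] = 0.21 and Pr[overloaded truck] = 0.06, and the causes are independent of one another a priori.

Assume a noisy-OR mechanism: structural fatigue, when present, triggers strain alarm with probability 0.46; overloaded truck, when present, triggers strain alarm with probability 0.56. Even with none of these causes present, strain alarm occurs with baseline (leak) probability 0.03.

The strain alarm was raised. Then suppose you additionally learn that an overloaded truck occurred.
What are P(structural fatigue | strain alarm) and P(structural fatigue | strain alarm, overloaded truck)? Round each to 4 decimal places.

Under noisy-OR, P(strain alarm | causes) = 1 − (1−0.03)·∏(1−qᵢ) over the active causes.
By total probability over the 4 (structural fatigue, overloaded truck) configurations:
  P(strain alarm) = 0.03×0.79×0.94 + 0.5732×0.79×0.06 + 0.4762×0.21×0.94 + 0.769528×0.21×0.06
        = 0.022278 + 0.027170 + 0.094002 + 0.009696 = 0.153146
Configurations with structural fatigue contribute 0.103698, so
  P(structural fatigue | strain alarm) = 0.103698 / 0.153146 ≈ 0.6771

Now also conditioning on overloaded truck=true:
Enumerate both values of structural fatigue and weight by the priors:
  P(strain alarm | overloaded truck) = 0.5732×0.79 + 0.769528×0.21
        = 0.452828 + 0.161601 = 0.614429
The terms with structural fatigue present sum to 0.161601, so
  P(structural fatigue | strain alarm, overloaded truck) = 0.161601 / 0.614429 ≈ 0.2630

P(structural fatigue | strain alarm) ≈ 0.6771; P(structural fatigue | strain alarm, overloaded truck) ≈ 0.2630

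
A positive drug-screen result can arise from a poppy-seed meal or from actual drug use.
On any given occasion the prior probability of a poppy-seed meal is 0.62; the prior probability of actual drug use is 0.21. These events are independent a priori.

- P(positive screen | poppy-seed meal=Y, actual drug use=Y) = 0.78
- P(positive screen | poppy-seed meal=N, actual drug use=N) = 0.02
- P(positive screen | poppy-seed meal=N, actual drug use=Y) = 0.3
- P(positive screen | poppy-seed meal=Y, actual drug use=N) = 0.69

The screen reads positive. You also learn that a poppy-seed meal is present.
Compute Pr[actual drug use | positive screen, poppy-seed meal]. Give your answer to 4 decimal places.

Weight on actual drug use=true, given the evidence: 0.78*0.21 = 0.163800
Normalizer over all consistent configurations: 0.69*0.79 + 0.78*0.21 = 0.708900
P(actual drug use | positive screen, poppy-seed meal) = 0.163800/0.708900 ≈ 0.2311

Pr[actual drug use | positive screen, poppy-seed meal] ≈ 0.2311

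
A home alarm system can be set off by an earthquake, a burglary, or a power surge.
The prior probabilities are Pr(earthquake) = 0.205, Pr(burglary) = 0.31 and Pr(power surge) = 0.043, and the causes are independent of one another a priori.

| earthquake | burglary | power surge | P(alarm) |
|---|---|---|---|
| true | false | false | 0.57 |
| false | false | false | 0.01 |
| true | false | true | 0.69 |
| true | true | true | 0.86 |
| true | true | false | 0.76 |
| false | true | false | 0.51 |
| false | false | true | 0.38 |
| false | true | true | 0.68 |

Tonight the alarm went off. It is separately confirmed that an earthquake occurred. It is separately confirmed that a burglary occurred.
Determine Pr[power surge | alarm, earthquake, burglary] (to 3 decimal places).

Pr[power surge | alarm, earthquake, burglary] ≈ 0.048

P(alarm | earthquake, burglary) = 0.76·0.957 + 0.86·0.043 = 0.727320 + 0.036980 = 0.764300
The power surge-present share is 0.86·0.043 = 0.036980.
Hence the posterior is 0.036980/0.764300 ≈ 0.048.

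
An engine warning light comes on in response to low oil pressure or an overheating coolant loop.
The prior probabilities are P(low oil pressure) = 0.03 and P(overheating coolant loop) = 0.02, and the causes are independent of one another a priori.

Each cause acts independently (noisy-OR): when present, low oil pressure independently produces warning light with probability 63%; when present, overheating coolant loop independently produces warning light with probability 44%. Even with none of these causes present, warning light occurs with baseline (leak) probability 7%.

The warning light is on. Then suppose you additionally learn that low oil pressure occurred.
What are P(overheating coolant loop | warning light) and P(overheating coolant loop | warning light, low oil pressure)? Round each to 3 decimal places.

Under noisy-OR, P(warning light | causes) = 1 − (1−0.07)·∏(1−qᵢ) over the active causes.
Sum P(warning light|·) weighted by the priors over the 4 (low oil pressure, overheating coolant loop) configurations:
  P(warning light) = 0.07·0.97·0.98 + 0.4792·0.97·0.02 + 0.6559·0.03·0.98 + 0.807304·0.03·0.02
        = 0.066542 + 0.009296 + 0.019283 + 0.000484 = 0.095605
The terms with overheating coolant loop present sum to 0.009780, so
  P(overheating coolant loop | warning light) = 0.009780 / 0.095605 ≈ 0.102

Now condition on the additional information:
Numerator (weight on configurations with overheating coolant loop): 0.807304×0.02 = 0.016146
The normalizing constant is 0.6559×0.98 + 0.807304×0.02 = 0.658928
P(overheating coolant loop | warning light, low oil pressure) = 0.016146/0.658928 ≈ 0.025

P(overheating coolant loop | warning light) ≈ 0.102; P(overheating coolant loop | warning light, low oil pressure) ≈ 0.025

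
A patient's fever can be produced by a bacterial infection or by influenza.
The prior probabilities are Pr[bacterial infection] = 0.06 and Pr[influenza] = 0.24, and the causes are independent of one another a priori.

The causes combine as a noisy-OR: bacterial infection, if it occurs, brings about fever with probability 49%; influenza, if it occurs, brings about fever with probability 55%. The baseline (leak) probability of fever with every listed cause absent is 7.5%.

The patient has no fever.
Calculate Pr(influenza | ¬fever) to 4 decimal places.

Under noisy-OR, P(fever | causes) = 1 − (1−0.075)·∏(1−qᵢ) over the active causes.
For the numerator, keep only influenza=true terms: 0.093906 + 0.003057 = 0.096963
The normalizing constant is 0.925·0.94·0.76 + 0.41625·0.94·0.24 + 0.47175·0.06·0.76 + 0.212287·0.06·0.24 = 0.779295
P(influenza | ¬fever) = 0.096963/0.779295 ≈ 0.1244

Pr(influenza | ¬fever) ≈ 0.1244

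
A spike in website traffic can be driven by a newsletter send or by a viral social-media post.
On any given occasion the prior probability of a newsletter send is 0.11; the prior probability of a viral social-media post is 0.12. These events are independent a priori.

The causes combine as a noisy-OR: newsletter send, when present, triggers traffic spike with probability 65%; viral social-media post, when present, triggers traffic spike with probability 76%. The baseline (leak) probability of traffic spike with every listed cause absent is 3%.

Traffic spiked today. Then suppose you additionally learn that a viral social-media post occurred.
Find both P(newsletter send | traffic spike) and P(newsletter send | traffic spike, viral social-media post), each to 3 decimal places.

Under noisy-OR, P(traffic spike | causes) = 1 − (1−0.03)·∏(1−qᵢ) over the active causes.
By total probability over the 4 (newsletter send, viral social-media post) configurations:
  P(traffic spike) = 0.03·0.89·0.88 + 0.7672·0.89·0.12 + 0.6605·0.11·0.88 + 0.91852·0.11·0.12
        = 0.023496 + 0.081937 + 0.063936 + 0.012124 = 0.181493
Configurations with newsletter send contribute 0.076060, so
  P(newsletter send | traffic spike) = 0.076060 / 0.181493 ≈ 0.419

Now also conditioning on viral social-media post=true:
P(traffic spike | viral social-media post) = 0.7672*0.89 + 0.91852*0.11 = 0.682808 + 0.101037 = 0.783845
The newsletter send-present share is 0.91852*0.11 = 0.101037.
So P(newsletter send | traffic spike, viral social-media post) = 0.101037/0.783845 ≈ 0.129.

P(newsletter send | traffic spike) ≈ 0.419; P(newsletter send | traffic spike, viral social-media post) ≈ 0.129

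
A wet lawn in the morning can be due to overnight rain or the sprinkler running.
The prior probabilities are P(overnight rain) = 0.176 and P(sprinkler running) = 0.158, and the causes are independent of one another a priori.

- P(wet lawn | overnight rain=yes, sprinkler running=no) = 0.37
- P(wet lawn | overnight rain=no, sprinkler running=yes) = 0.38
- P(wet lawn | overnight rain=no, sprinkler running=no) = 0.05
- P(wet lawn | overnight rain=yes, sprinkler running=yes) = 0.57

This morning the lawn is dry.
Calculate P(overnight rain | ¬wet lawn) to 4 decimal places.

P(overnight rain | ¬wet lawn) ≈ 0.1246

Enumerate the 4 (overnight rain, sprinkler running) configurations and weight by the priors:
  P(¬wet lawn) = 0.95×0.824×0.842 + 0.62×0.824×0.158 + 0.63×0.176×0.842 + 0.43×0.176×0.158
        = 0.659118 + 0.080719 + 0.093361 + 0.011957 = 0.845155
Configurations with overnight rain contribute 0.105318, so
  P(overnight rain | ¬wet lawn) = 0.105318 / 0.845155 ≈ 0.1246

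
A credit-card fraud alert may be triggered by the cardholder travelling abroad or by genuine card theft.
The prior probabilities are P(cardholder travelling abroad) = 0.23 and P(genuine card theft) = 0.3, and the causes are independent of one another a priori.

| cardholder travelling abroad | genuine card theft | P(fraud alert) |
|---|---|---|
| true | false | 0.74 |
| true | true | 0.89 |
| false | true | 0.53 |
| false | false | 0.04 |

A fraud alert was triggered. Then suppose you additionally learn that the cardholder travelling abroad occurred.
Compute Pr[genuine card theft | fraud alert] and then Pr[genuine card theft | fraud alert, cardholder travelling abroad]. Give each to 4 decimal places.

Weight on genuine card theft=true, given the evidence: 0.122430 + 0.061410 = 0.183840
The normalizing constant is 0.04·0.77·0.7 + 0.53·0.77·0.3 + 0.74·0.23·0.7 + 0.89·0.23·0.3 = 0.324540
P(genuine card theft | fraud alert) = 0.183840/0.324540 ≈ 0.5665

Now also conditioning on cardholder travelling abroad=true:
For the numerator, keep only genuine card theft=true terms: 0.89×0.3 = 0.267000
The normalizing constant is 0.74×0.7 + 0.89×0.3 = 0.785000
Posterior = 0.267000 / 0.785000 ≈ 0.3401
— cardholder travelling abroad explains away the evidence for genuine card theft.

Pr[genuine card theft | fraud alert] ≈ 0.5665; Pr[genuine card theft | fraud alert, cardholder travelling abroad] ≈ 0.3401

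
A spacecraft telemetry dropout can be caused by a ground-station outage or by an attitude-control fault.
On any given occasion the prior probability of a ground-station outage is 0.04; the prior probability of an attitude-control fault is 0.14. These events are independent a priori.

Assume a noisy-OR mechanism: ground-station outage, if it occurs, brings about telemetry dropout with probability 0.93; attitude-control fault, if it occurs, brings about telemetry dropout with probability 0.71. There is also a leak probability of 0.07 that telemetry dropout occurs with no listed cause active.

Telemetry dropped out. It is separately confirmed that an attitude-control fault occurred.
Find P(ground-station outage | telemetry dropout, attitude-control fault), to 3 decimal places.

P(ground-station outage | telemetry dropout, attitude-control fault) ≈ 0.053

Under noisy-OR, P(telemetry dropout | causes) = 1 − (1−0.07)·∏(1−qᵢ) over the active causes.
Weight on ground-station outage=true, given the evidence: 0.981121·0.04 = 0.039245
Normalizer over all consistent configurations: 0.7303·0.96 + 0.981121·0.04 = 0.740333
P(ground-station outage | telemetry dropout, attitude-control fault) = 0.039245/0.740333 ≈ 0.053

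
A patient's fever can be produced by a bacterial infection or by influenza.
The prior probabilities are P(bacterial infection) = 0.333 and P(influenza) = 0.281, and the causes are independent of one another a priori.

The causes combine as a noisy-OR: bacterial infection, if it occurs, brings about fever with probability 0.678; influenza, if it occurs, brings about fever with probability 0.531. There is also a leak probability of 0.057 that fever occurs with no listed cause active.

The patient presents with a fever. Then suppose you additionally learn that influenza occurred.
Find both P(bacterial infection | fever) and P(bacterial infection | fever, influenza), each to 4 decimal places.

P(bacterial infection | fever) ≈ 0.6519; P(bacterial infection | fever, influenza) ≈ 0.4343

Under noisy-OR, P(fever | causes) = 1 − (1−0.057)·∏(1−qᵢ) over the active causes.
P(fever) = 0.057×0.667×0.719 + 0.557733×0.667×0.281 + 0.696354×0.333×0.719 + 0.85759×0.333×0.281 = 0.027336 + 0.104534 + 0.166726 + 0.080247 = 0.378843
Restricting to configurations with bacterial infection present: 0.166726 + 0.080247 = 0.246973.
So P(bacterial infection | fever) = 0.246973/0.378843 ≈ 0.6519.

With the extra evidence:
By total probability over both values of bacterial infection:
  P(fever | influenza) = 0.557733·0.667 + 0.85759·0.333
        = 0.372008 + 0.285577 = 0.657585
Configurations with bacterial infection contribute 0.285577, so
  P(bacterial infection | fever, influenza) = 0.285577 / 0.657585 ≈ 0.4343
Conditioning on influenza lowers the posterior on bacterial infection: the classic explaining-away effect in a common-effect structure.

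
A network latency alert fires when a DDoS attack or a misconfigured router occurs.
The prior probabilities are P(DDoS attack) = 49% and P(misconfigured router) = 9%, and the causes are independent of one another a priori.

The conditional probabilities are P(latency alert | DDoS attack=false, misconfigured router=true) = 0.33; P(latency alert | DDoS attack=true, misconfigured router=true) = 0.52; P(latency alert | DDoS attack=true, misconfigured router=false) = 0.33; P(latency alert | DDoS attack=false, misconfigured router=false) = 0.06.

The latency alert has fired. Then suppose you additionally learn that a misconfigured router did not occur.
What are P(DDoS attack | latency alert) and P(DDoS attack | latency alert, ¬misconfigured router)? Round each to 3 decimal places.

P(DDoS attack | latency alert) ≈ 0.798; P(DDoS attack | latency alert, ¬misconfigured router) ≈ 0.841

Enumerate the 4 (DDoS attack, misconfigured router) configurations and weight by the priors:
  P(latency alert) = 0.06·0.51·0.91 + 0.33·0.51·0.09 + 0.33·0.49·0.91 + 0.52·0.49·0.09
        = 0.027846 + 0.015147 + 0.147147 + 0.022932 = 0.213072
Keeping only the DDoS attack-present terms gives 0.170079, so
  P(DDoS attack | latency alert) = 0.170079 / 0.213072 ≈ 0.798

Now also conditioning on misconfigured router≠true:
By total probability over both values of DDoS attack:
  P(latency alert | ¬misconfigured router) = 0.06×0.51 + 0.33×0.49
        = 0.030600 + 0.161700 = 0.192300
The terms with DDoS attack present sum to 0.161700, so
  P(DDoS attack | latency alert, ¬misconfigured router) = 0.161700 / 0.192300 ≈ 0.841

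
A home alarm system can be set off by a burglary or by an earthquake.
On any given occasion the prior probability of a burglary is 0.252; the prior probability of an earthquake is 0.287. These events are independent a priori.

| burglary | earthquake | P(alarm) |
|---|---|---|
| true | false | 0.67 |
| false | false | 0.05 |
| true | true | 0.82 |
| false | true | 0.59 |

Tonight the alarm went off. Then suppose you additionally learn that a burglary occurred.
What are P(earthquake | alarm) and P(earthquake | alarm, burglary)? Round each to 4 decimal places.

P(alarm) = 0.05*0.748*0.713 + 0.59*0.748*0.287 + 0.67*0.252*0.713 + 0.82*0.252*0.287 = 0.026666 + 0.126659 + 0.120383 + 0.059306 = 0.333014
Restricting to configurations with earthquake present: 0.126659 + 0.059306 = 0.185965.
P(earthquake | alarm) = 0.185965 / 0.333014 ≈ 0.5584

With the extra evidence:
Numerator (weight on configurations with earthquake): 0.82*0.287 = 0.235340
The normalizing constant is 0.67*0.713 + 0.82*0.287 = 0.713050
Posterior = 0.235340 / 0.713050 ≈ 0.3300

P(earthquake | alarm) ≈ 0.5584; P(earthquake | alarm, burglary) ≈ 0.3300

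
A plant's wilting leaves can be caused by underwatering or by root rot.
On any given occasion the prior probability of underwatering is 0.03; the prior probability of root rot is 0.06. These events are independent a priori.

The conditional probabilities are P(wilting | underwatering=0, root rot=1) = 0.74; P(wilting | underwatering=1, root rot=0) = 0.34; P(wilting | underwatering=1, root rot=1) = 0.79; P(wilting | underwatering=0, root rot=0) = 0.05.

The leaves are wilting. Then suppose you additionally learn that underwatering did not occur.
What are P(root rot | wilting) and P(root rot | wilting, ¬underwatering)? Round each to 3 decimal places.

P(wilting) = 0.05×0.97×0.94 + 0.74×0.97×0.06 + 0.34×0.03×0.94 + 0.79×0.03×0.06 = 0.045590 + 0.043068 + 0.009588 + 0.001422 = 0.099668
Restricting to configurations with root rot present: 0.043068 + 0.001422 = 0.044490.
So P(root rot | wilting) = 0.044490/0.099668 ≈ 0.446.

Now condition on the additional information:
P(wilting | ¬underwatering) = 0.05*0.94 + 0.74*0.06 = 0.047000 + 0.044400 = 0.091400
Of this, 0.044400 comes from 0.74*0.06 (the root rot=true cases).
Hence the posterior is 0.044400/0.091400 ≈ 0.486.

P(root rot | wilting) ≈ 0.446; P(root rot | wilting, ¬underwatering) ≈ 0.486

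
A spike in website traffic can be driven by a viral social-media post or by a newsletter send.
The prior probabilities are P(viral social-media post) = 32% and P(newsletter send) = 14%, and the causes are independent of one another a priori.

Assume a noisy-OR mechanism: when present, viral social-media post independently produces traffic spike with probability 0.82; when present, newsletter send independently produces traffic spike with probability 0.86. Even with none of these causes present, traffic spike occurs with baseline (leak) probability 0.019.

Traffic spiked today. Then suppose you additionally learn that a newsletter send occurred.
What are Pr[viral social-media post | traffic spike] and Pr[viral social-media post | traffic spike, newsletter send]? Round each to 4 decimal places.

Pr[viral social-media post | traffic spike] ≈ 0.7435; Pr[viral social-media post | traffic spike, newsletter send] ≈ 0.3473

Under noisy-OR, P(traffic spike | causes) = 1 − (1−0.019)·∏(1−qᵢ) over the active causes.
P(traffic spike) = 0.019×0.68×0.86 + 0.86266×0.68×0.14 + 0.82342×0.32×0.86 + 0.975279×0.32×0.14 = 0.011111 + 0.082125 + 0.226605 + 0.043692 = 0.363533
Of this, 0.270297 comes from 0.226605 + 0.043692 (the viral social-media post=true cases).
So P(viral social-media post | traffic spike) = 0.270297/0.363533 ≈ 0.7435.

Now also conditioning on newsletter send=true:
By total probability over both values of viral social-media post:
  P(traffic spike | newsletter send) = 0.86266×0.68 + 0.975279×0.32
        = 0.586609 + 0.312089 = 0.898698
The terms with viral social-media post present sum to 0.312089, so
  P(viral social-media post | traffic spike, newsletter send) = 0.312089 / 0.898698 ≈ 0.3473
The drop from 0.7435 to 0.3473 is the explaining-away (discounting) effect.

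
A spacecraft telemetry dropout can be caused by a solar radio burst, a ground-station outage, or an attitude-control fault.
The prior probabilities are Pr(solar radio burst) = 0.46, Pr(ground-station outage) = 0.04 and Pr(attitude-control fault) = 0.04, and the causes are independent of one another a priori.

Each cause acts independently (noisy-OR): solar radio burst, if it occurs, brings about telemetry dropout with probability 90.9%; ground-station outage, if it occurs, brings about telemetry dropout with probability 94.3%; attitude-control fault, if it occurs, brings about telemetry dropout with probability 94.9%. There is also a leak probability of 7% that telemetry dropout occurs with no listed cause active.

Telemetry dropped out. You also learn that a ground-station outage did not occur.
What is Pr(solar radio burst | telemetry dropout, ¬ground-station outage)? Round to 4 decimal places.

Pr(solar radio burst | telemetry dropout, ¬ground-station outage) ≈ 0.8814

Under noisy-OR, P(telemetry dropout | causes) = 1 − (1−0.07)·∏(1−qᵢ) over the active causes.
Numerator (weight on configurations with solar radio burst): 0.404227 + 0.018321 = 0.422548
Normalizer over all consistent configurations: 0.07·0.54·0.96 + 0.95257·0.54·0.04 + 0.91537·0.46·0.96 + 0.995684·0.46·0.04 = 0.479412
P(solar radio burst | telemetry dropout, ¬ground-station outage) = 0.422548/0.479412 ≈ 0.8814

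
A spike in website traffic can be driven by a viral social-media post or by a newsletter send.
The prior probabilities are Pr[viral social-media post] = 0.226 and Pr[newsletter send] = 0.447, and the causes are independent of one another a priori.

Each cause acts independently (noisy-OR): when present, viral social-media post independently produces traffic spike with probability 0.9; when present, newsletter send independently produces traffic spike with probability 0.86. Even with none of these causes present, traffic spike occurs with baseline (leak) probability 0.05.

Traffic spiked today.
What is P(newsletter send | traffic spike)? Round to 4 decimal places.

P(newsletter send | traffic spike) ≈ 0.7482

Under noisy-OR, P(traffic spike | causes) = 1 − (1−0.05)·∏(1−qᵢ) over the active causes.
Weight on newsletter send=true, given the evidence: 0.299963 + 0.099678 = 0.399641
Denominator P(traffic spike): 0.05·0.774·0.553 + 0.867·0.774·0.447 + 0.905·0.226·0.553 + 0.9867·0.226·0.447 = 0.534147
P(newsletter send | traffic spike) = 0.399641/0.534147 ≈ 0.7482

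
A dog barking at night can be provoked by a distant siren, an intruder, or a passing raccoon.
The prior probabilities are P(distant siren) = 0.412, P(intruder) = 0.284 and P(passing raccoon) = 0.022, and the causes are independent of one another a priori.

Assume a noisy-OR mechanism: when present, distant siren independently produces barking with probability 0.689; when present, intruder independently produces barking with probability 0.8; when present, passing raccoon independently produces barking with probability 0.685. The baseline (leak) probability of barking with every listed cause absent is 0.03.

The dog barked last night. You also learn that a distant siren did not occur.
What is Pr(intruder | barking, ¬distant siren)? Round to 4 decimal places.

Under noisy-OR, P(barking | causes) = 1 − (1−0.03)·∏(1−qᵢ) over the active causes.
P(barking | ¬distant siren) = 0.03·0.716·0.978 + 0.69445·0.716·0.022 + 0.806·0.284·0.978 + 0.93889·0.284·0.022 = 0.021007 + 0.010939 + 0.223868 + 0.005866 = 0.261680
Of this, 0.229734 comes from 0.223868 + 0.005866 (the intruder=true cases).
So P(intruder | barking, ¬distant siren) = 0.229734/0.261680 ≈ 0.8779.

Pr(intruder | barking, ¬distant siren) ≈ 0.8779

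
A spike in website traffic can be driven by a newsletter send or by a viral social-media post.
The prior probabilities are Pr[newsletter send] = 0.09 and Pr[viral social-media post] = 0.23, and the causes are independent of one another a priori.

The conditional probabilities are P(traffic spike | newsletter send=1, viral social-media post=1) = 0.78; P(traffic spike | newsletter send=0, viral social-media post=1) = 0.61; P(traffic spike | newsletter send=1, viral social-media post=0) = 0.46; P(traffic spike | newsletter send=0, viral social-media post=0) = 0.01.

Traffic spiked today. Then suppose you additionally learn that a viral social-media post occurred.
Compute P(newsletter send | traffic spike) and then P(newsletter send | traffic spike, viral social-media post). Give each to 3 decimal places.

Enumerate the 4 (newsletter send, viral social-media post) configurations and weight by the priors:
  P(traffic spike) = 0.01×0.91×0.77 + 0.61×0.91×0.23 + 0.46×0.09×0.77 + 0.78×0.09×0.23
        = 0.007007 + 0.127673 + 0.031878 + 0.016146 = 0.182704
Keeping only the newsletter send-present terms gives 0.048024, so
  P(newsletter send | traffic spike) = 0.048024 / 0.182704 ≈ 0.263

With the extra evidence:
Numerator (weight on configurations with newsletter send): 0.78×0.09 = 0.070200
The normalizing constant is 0.61×0.91 + 0.78×0.09 = 0.625300
P(newsletter send | traffic spike, viral social-media post) = 0.070200/0.625300 ≈ 0.112
The drop from 0.263 to 0.112 is the explaining-away (discounting) effect.

P(newsletter send | traffic spike) ≈ 0.263; P(newsletter send | traffic spike, viral social-media post) ≈ 0.112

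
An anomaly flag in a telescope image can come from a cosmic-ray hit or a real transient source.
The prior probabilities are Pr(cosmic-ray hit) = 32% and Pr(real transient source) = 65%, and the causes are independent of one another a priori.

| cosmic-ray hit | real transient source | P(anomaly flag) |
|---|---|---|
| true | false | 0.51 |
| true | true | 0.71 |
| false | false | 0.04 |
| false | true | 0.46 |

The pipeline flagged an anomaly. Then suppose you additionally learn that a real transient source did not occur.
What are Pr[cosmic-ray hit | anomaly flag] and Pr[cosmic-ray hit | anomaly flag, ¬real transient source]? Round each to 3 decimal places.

P(anomaly flag) = 0.04·0.68·0.35 + 0.46·0.68·0.65 + 0.51·0.32·0.35 + 0.71·0.32·0.65 = 0.009520 + 0.203320 + 0.057120 + 0.147680 = 0.417640
Of this, 0.204800 comes from 0.057120 + 0.147680 (the cosmic-ray hit=true cases).
So P(cosmic-ray hit | anomaly flag) = 0.204800/0.417640 ≈ 0.490.

Now also conditioning on real transient source≠true:
For the numerator, keep only cosmic-ray hit=true terms: 0.51×0.32 = 0.163200
Denominator P(anomaly flag | ¬real transient source): 0.04×0.68 + 0.51×0.32 = 0.190400
Posterior = 0.163200 / 0.190400 ≈ 0.857
With real transient source excluded, cosmic-ray hit must carry more of the explanatory weight for the anomaly flag.

Pr[cosmic-ray hit | anomaly flag] ≈ 0.490; Pr[cosmic-ray hit | anomaly flag, ¬real transient source] ≈ 0.857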